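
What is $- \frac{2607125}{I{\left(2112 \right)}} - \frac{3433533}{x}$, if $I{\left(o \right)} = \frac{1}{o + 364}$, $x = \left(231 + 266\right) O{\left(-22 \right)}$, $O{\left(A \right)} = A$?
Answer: $- \frac{70581607127467}{10934} \approx -6.4552 \cdot 10^{9}$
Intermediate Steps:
$x = -10934$ ($x = \left(231 + 266\right) \left(-22\right) = 497 \left(-22\right) = -10934$)
$I{\left(o \right)} = \frac{1}{364 + o}$
$- \frac{2607125}{I{\left(2112 \right)}} - \frac{3433533}{x} = - \frac{2607125}{\frac{1}{364 + 2112}} - \frac{3433533}{-10934} = - \frac{2607125}{\frac{1}{2476}} - - \frac{3433533}{10934} = - 2607125 \frac{1}{\frac{1}{2476}} + \frac{3433533}{10934} = \left(-2607125\right) 2476 + \frac{3433533}{10934} = -6455241500 + \frac{3433533}{10934} = - \frac{70581607127467}{10934}$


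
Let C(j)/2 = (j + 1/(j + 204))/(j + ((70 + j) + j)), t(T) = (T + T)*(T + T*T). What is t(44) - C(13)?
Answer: 4121293076/23653 ≈ 1.7424e+5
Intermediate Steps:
t(T) = 2*T*(T + T²) (t(T) = (2*T)*(T + T²) = 2*T*(T + T²))
C(j) = 2*(j + 1/(204 + j))/(70 + 3*j) (C(j) = 2*((j + 1/(j + 204))/(j + ((70 + j) + j))) = 2*((j + 1/(204 + j))/(j + (70 + 2*j))) = 2*((j + 1/(204 + j))/(70 + 3*j)) = 2*(j + 1/(204 + j))/(70 + 3*j))
t(44) - C(13) = 2*44²*(1 + 44) - 2*(1 + 13² + 204*13)/(14280 + 3*13² + 682*13) = 2*1936*45 - 2*(1 + 169 + 2652)/(14280 + 3*169 + 8866) = 174240 - 2*2822/(14280 + 507 + 8866) = 174240 - 2*2822/23653 = 174240 - 1*5644/23653 = 174240 - 5644/23653 = 4121293076/23653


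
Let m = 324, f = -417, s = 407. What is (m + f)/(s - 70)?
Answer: -93/337 ≈ -0.27596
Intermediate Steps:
(m + f)/(s - 70) = (324 - 417)/(407 - 70) = -93/337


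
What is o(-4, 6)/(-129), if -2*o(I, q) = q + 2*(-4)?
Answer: -1/129 ≈ -0.0077519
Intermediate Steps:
o(I, q) = 4 - q/2 (o(I, q) = -(q + 2*(-4))/2 = -(q - 8)/2 = -(-8 + q)/2 = 4 - q/2)
o(-4, 6)/(-129) = (4 - ½*6)/(-129) = (4 - 3)*(-1/129) = 1*(-1/129) = -1/129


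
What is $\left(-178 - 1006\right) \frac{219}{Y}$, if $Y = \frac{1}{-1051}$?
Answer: $272520096$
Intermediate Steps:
$Y = - \frac{1}{1051} \approx -0.00095147$
$\left(-178 - 1006\right) \frac{219}{Y} = \left(-178 - 1006\right) \frac{219}{- \frac{1}{1051}} = - 1184 \cdot 219 \left(-1051\right) = \left(-1184\right) \left(-230169\right) = 272520096$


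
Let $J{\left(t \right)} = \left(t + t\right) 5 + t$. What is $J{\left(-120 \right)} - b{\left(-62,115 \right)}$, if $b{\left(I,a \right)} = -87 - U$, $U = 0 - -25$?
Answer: $-1208$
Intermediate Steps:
$U = 25$ ($U = 0 + 25 = 25$)
$b{\left(I,a \right)} = -112$ ($b{\left(I,a \right)} = -87 - 25 = -112$)
$J{\left(t \right)} = 11 t$ ($J{\left(t \right)} = 2 t 5 + t = 10 t + t = 11 t$)
$J{\left(-120 \right)} - b{\left(-62,115 \right)} = 11 \left(-120\right) - -112 = -1320 + 112 = -1208$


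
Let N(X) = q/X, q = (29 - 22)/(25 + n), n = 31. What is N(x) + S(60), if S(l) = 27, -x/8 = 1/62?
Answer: 833/32 ≈ 26.031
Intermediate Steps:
x = -4/31 (x = -8/62 = -8*1/62 = -4/31 ≈ -0.12903)
q = 1/8 (q = (29 - 22)/(25 + 31) = 7/56 = 7*(1/56) = 1/8 ≈ 0.12500)
N(X) = 1/(8*X)
N(x) + S(60) = 1/(8*(-4/31)) + 27 = (1/8)*(-31/4) + 27 = -31/32 + 27 = 833/32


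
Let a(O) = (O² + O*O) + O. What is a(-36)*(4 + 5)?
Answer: 23004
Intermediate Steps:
a(O) = O + 2*O² (a(O) = (O² + O²) + O = 2*O² + O = O + 2*O²)
a(-36)*(4 + 5) = (-36*(1 + 2*(-36)))*(4 + 5) = -36*(1 - 72)*9 = -36*(-71)*9 = 2556*9 = 23004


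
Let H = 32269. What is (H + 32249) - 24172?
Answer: 40346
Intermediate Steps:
(H + 32249) - 24172 = (32269 + 32249) - 24172 = 64518 - 24172 = 40346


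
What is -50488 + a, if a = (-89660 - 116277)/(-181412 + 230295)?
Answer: -2468210841/48883 ≈ -50492.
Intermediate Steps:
a = -205937/48883 ≈ -4.2129
-50488 + a = -50488 - 205937/48883 = -2468210841/48883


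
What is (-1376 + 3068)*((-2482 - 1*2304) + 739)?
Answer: -6847524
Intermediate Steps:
(-1376 + 3068)*((-2482 - 1*2304) + 739) = 1692*((-2482 - 2304) + 739) = 1692*(-4786 + 739) = 1692*(-4047) = -6847524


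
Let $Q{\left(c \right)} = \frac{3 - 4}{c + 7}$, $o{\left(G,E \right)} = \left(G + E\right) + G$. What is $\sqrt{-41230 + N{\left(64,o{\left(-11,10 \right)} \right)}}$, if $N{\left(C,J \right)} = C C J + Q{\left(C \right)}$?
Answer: $\frac{i \sqrt{455615733}}{71} \approx 300.64 i$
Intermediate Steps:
$o{\left(G,E \right)} = E + 2 G$ ($o{\left(G,E \right)} = \left(E + G\right) + G = E + 2 G$)
$Q{\left(c \right)} = - \frac{1}{7 + c}$
$N{\left(C,J \right)} = - \frac{1}{7 + C} + J C^{2}$ ($N{\left(C,J \right)} = C C J - \frac{1}{7 + C} = C^{2} J - \frac{1}{7 + C} = J C^{2} - \frac{1}{7 + C} = - \frac{1}{7 + C} + J C^{2}$)
$\sqrt{-41230 + N{\left(64,o{\left(-11,10 \right)} \right)}} = \sqrt{-41230 + \frac{-1 + \left(10 + 2 \left(-11\right)\right) 64^{2} \left(7 + 64\right)}{7 + 64}} = \sqrt{-41230 + \frac{-1 + \left(10 - 22\right) 4096 \cdot 71}{71}} = \sqrt{-41230 + \frac{-1 - 49152 \cdot 71}{71}} = \sqrt{-41230 + \frac{-1 - 3489792}{71}} = \sqrt{-41230 + \frac{1}{71} \left(-3489793\right)} = \sqrt{-41230 - \frac{3489793}{71}} = \sqrt{- \frac{6417123}{71}} = \frac{i \sqrt{455615733}}{71}$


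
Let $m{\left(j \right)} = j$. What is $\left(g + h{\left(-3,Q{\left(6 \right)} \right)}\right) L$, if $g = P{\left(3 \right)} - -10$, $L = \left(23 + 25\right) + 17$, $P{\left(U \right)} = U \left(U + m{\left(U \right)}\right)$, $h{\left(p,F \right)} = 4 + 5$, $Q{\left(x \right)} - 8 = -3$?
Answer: $2405$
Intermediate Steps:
$Q{\left(x \right)} = 5$ ($Q{\left(x \right)} = 8 - 3 = 5$)
$h{\left(p,F \right)} = 9$
$P{\left(U \right)} = 2 U^{2}$ ($P{\left(U \right)} = U \left(U + U\right) = U 2 U = 2 U^{2}$)
$L = 65$ ($L = 48 + 17 = 65$)
$g = 28$ ($g = 2 \cdot 3^{2} - -10 = 2 \cdot 9 + 10 = 18 + 10 = 28$)
$\left(g + h{\left(-3,Q{\left(6 \right)} \right)}\right) L = \left(28 + 9\right) 65 = 37 \cdot 65 = 2405$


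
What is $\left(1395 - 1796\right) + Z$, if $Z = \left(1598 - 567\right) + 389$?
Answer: $1019$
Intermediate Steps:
$Z = 1420$ ($Z = 1031 + 389 = 1420$)
$\left(1395 - 1796\right) + Z = \left(1395 - 1796\right) + 1420 = -401 + 1420 = 1019$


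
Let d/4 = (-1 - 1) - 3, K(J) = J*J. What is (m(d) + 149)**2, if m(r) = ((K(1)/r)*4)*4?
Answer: 549081/25 ≈ 21963.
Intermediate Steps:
K(J) = J**2
d = -20 (d = 4*((-1 - 1) - 3) = 4*(-2 - 3) = 4*(-5) = -20)
m(r) = 16/r (m(r) = ((1**2/r)*4)*4 = ((1/r)*4)*4 = (4/r)*4 = 16/r)
(m(d) + 149)**2 = (16/(-20) + 149)**2 = (16*(-1/20) + 149)**2 = (-4/5 + 149)**2 = (741/5)**2 = 549081/25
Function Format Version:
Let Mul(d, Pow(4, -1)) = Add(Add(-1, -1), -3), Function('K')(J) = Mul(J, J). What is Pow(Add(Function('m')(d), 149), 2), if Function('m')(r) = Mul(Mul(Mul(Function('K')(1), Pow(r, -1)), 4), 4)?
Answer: Rational(549081, 25) ≈ 21963.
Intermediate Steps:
Function('K')(J) = Pow(J, 2)
d = -20 (d = Mul(4, Add(Add(-1, -1), -3)) = Mul(4, Add(-2, -3)) = Mul(4, -5) = -20)
Function('m')(r) = Mul(16, Pow(r, -1)) (Function('m')(r) = Mul(Mul(Mul(Pow(1, 2), Pow(r, -1)), 4), 4) = Mul(Mul(Mul(1, Pow(r, -1)), 4), 4) = Mul(Mul(Pow(r, -1), 4), 4) = Mul(Mul(4, Pow(r, -1)), 4) = Mul(16, Pow(r, -1)))
Pow(Add(Function('m')(d), 149), 2) = Pow(Add(Mul(16, Pow(-20, -1)), 149), 2) = Pow(Add(Mul(16, Rational(-1, 20)), 149), 2) = Pow(Add(Rational(-4, 5), 149), 2) = Pow(Rational(741, 5), 2) = Rational(549081, 25)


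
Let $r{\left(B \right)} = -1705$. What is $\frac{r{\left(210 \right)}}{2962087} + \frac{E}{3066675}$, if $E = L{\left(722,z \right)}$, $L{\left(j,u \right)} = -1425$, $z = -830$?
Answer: $- \frac{125995398}{121116775343} \approx -0.0010403$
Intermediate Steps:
$E = -1425$
$\frac{r{\left(210 \right)}}{2962087} + \frac{E}{3066675} = - \frac{1705}{2962087} - \frac{1425}{3066675} = \left(-1705\right) \frac{1}{2962087} - \frac{19}{40889} = - \frac{1705}{2962087} - \frac{19}{40889} = - \frac{125995398}{121116775343}$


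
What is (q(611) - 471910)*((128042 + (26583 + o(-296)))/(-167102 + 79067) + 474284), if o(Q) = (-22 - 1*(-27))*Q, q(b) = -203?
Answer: -1314156083321589/5869 ≈ -2.2391e+11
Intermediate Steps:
o(Q) = 5*Q (o(Q) = (-22 + 27)*Q = 5*Q)
(q(611) - 471910)*((128042 + (26583 + o(-296)))/(-167102 + 79067) + 474284) = (-203 - 471910)*((128042 + (26583 + 5*(-296)))/(-167102 + 79067) + 474284) = -472113*((128042 + (26583 - 1480))/(-88035) + 474284) = -472113*((128042 + 25103)*(-1/88035) + 474284) = -472113*(153145*(-1/88035) + 474284) = -472113*(-30629/17607 + 474284) = -472113*8350687759/17607 = -1314156083321589/5869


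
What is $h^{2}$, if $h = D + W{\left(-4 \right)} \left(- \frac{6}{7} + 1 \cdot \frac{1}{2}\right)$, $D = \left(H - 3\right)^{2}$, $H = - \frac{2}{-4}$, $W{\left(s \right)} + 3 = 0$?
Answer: $\frac{42025}{784} \approx 53.603$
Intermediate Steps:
$W{\left(s \right)} = -3$ ($W{\left(s \right)} = -3 + 0 = -3$)
$H = \frac{1}{2}$ ($H = \left(-2\right) \left(- \frac{1}{4}\right) = \frac{1}{2} \approx 0.5$)
$D = \frac{25}{4}$ ($D = \left(\frac{1}{2} - 3\right)^{2} = \left(- \frac{5}{2}\right)^{2} = \frac{25}{4} \approx 6.25$)
$h = \frac{205}{28}$ ($h = \frac{25}{4} - 3 \left(- \frac{6}{7} + 1 \cdot \frac{1}{2}\right) = \frac{25}{4} - 3 \left(\left(-6\right) \frac{1}{7} + 1 \cdot \frac{1}{2}\right) = \frac{25}{4} - 3 \left(- \frac{6}{7} + \frac{1}{2}\right) = \frac{25}{4} - - \frac{15}{14} = \frac{25}{4} + \frac{15}{14} = \frac{205}{28} \approx 7.3214$)
$h^{2} = \left(\frac{205}{28}\right)^{2} = \frac{42025}{784}$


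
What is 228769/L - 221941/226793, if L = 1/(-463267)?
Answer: -24035778035980080/226793 ≈ -1.0598e+11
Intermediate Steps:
L = -1/463267 ≈ -2.1586e-6
228769/L - 221941/226793 = 228769/(-1/463267) - 221941/226793 = 228769*(-463267) - 221941*1/226793 = -105981128323 - 221941/226793 = -24035778035980080/226793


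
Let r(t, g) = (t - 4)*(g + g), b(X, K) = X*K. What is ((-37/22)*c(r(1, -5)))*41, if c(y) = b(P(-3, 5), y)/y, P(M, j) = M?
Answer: 4551/22 ≈ 206.86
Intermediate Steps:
b(X, K) = K*X
r(t, g) = 2*g*(-4 + t) (r(t, g) = (-4 + t)*(2*g) = 2*g*(-4 + t))
c(y) = -3 (c(y) = (y*(-3))/y = (-3*y)/y = -3)
((-37/22)*c(r(1, -5)))*41 = (-37/22*(-3))*41 = (-37*1/22*(-3))*41 = -37/22*(-3)*41 = (111/22)*41 = 4551/22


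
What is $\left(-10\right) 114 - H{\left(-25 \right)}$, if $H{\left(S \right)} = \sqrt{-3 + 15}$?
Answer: $-1140 - 2 \sqrt{3} \approx -1143.5$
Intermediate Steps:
$H{\left(S \right)} = 2 \sqrt{3}$ ($H{\left(S \right)} = \sqrt{12} = 2 \sqrt{3}$)
$\left(-10\right) 114 - H{\left(-25 \right)} = \left(-10\right) 114 - 2 \sqrt{3} = -1140 - 2 \sqrt{3}$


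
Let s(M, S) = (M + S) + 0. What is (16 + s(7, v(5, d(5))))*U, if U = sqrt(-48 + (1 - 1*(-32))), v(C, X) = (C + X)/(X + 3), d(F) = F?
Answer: 97*I*sqrt(15)/4 ≈ 93.92*I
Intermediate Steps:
v(C, X) = (C + X)/(3 + X)
U = I*sqrt(15) (U = sqrt(-48 + (1 + 32)) = sqrt(-48 + 33) = sqrt(-15) = I*sqrt(15) ≈ 3.873*I)
s(M, S) = M + S
(16 + s(7, v(5, d(5))))*U = (16 + (7 + (5 + 5)/(3 + 5)))*(I*sqrt(15)) = (16 + (7 + 10/8))*(I*sqrt(15)) = (16 + (7 + (1/8)*10))*(I*sqrt(15)) = (16 + (7 + 5/4))*(I*sqrt(15)) = (16 + 33/4)*(I*sqrt(15)) = 97*(I*sqrt(15))/4 = 97*I*sqrt(15)/4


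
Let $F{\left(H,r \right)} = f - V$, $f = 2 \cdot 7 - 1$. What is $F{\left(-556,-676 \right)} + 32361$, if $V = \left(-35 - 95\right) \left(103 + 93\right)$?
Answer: $57854$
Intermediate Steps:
$f = 13$ ($f = 14 - 1 = 13$)
$V = -25480$ ($V = \left(-130\right) 196 = -25480$)
$F{\left(H,r \right)} = 25493$ ($F{\left(H,r \right)} = 13 - -25480 = 13 + 25480 = 25493$)
$F{\left(-556,-676 \right)} + 32361 = 25493 + 32361 = 57854$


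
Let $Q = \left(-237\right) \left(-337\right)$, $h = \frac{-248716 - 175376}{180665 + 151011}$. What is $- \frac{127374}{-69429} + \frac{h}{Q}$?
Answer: $\frac{93727447719183}{51089388363791} \approx 1.8346$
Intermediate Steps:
$h = - \frac{106023}{82919}$ ($h = - \frac{424092}{331676} = \left(-424092\right) \frac{1}{331676} = - \frac{106023}{82919} \approx -1.2786$)
$Q = 79869$
$- \frac{127374}{-69429} + \frac{h}{Q} = - \frac{127374}{-69429} - \frac{106023}{82919 \cdot 79869} = \left(-127374\right) \left(- \frac{1}{69429}\right) - \frac{35341}{2207552537} = \frac{42458}{23143} - \frac{35341}{2207552537} = \frac{93727447719183}{51089388363791}$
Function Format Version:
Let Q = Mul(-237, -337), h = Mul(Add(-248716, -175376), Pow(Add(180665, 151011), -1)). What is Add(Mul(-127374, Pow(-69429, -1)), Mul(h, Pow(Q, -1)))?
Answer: Rational(93727447719183, 51089388363791) ≈ 1.8346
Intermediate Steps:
h = Rational(-106023, 82919) (h = Mul(-424092, Pow(331676, -1)) = Mul(-424092, Rational(1, 331676)) = Rational(-106023, 82919) ≈ -1.2786)
Q = 79869
Add(Mul(-127374, Pow(-69429, -1)), Mul(h, Pow(Q, -1))) = Add(Mul(-127374, Pow(-69429, -1)), Mul(Rational(-106023, 82919), Pow(79869, -1))) = Add(Mul(-127374, Rational(-1, 69429)), Mul(Rational(-106023, 82919), Rational(1, 79869))) = Add(Rational(42458, 23143), Rational(-35341, 2207552537)) = Rational(93727447719183, 51089388363791)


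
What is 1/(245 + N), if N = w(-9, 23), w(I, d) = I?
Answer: 1/236 ≈ 0.0042373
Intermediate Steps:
N = -9
1/(245 + N) = 1/(245 - 9) = 1/236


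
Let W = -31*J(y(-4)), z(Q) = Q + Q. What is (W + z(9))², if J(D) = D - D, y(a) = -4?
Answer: 324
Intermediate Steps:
z(Q) = 2*Q
J(D) = 0
W = 0 (W = -31*0 = 0)
(W + z(9))² = (0 + 2*9)² = (0 + 18)² = 18² = 324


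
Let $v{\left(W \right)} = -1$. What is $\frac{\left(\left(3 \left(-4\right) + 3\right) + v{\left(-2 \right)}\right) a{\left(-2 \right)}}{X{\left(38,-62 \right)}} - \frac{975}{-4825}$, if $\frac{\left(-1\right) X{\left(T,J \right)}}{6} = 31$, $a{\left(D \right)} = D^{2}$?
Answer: $\frac{7487}{17949} \approx 0.41713$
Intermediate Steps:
$X{\left(T,J \right)} = -186$ ($X{\left(T,J \right)} = \left(-6\right) 31 = -186$)
$\frac{\left(\left(3 \left(-4\right) + 3\right) + v{\left(-2 \right)}\right) a{\left(-2 \right)}}{X{\left(38,-62 \right)}} - \frac{975}{-4825} = \frac{\left(\left(3 \left(-4\right) + 3\right) - 1\right) \left(-2\right)^{2}}{-186} - \frac{975}{-4825} = \left(\left(-12 + 3\right) - 1\right) 4 \left(- \frac{1}{186}\right) - - \frac{39}{193} = \left(-9 - 1\right) 4 \left(- \frac{1}{186}\right) + \frac{39}{193} = \left(-10\right) 4 \left(- \frac{1}{186}\right) + \frac{39}{193} = \left(-40\right) \left(- \frac{1}{186}\right) + \frac{39}{193} = \frac{20}{93} + \frac{39}{193} = \frac{7487}{17949}$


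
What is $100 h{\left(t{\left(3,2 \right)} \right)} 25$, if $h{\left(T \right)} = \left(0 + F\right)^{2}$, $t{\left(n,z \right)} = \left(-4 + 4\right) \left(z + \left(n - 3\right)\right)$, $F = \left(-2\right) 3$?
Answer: $90000$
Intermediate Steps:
$F = -6$
$t{\left(n,z \right)} = 0$ ($t{\left(n,z \right)} = 0 \left(z + \left(n - 3\right)\right) = 0 \left(z + \left(-3 + n\right)\right) = 0 \left(-3 + n + z\right) = 0$)
$h{\left(T \right)} = 36$ ($h{\left(T \right)} = \left(0 - 6\right)^{2} = \left(-6\right)^{2} = 36$)
$100 h{\left(t{\left(3,2 \right)} \right)} 25 = 100 \cdot 36 \cdot 25 = 3600 \cdot 25 = 90000$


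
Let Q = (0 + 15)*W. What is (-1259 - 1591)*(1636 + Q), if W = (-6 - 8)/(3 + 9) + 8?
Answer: -4954725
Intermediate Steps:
W = 41/6 (W = -14/12 + 8 = -14*1/12 + 8 = -7/6 + 8 = 41/6 ≈ 6.8333)
Q = 205/2 (Q = (0 + 15)*(41/6) = 15*(41/6) = 205/2 ≈ 102.50)
(-1259 - 1591)*(1636 + Q) = (-1259 - 1591)*(1636 + 205/2) = -2850*3477/2 = -4954725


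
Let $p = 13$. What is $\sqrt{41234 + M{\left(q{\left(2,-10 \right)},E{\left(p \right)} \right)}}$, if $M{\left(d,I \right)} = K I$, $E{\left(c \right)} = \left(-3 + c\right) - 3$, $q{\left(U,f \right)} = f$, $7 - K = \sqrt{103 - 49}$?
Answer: $\sqrt{41283 - 21 \sqrt{6}} \approx 203.06$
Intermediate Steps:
$K = 7 - 3 \sqrt{6}$ ($K = 7 - \sqrt{103 - 49} = 7 - \sqrt{54} = 7 - 3 \sqrt{6} \approx -0.34847$)
$E{\left(c \right)} = -6 + c$
$M{\left(d,I \right)} = I \left(7 - 3 \sqrt{6}\right)$ ($M{\left(d,I \right)} = \left(7 - 3 \sqrt{6}\right) I = I \left(7 - 3 \sqrt{6}\right)$)
$\sqrt{41234 + M{\left(q{\left(2,-10 \right)},E{\left(p \right)} \right)}} = \sqrt{41234 + \left(-6 + 13\right) \left(7 - 3 \sqrt{6}\right)} = \sqrt{41234 + 7 \left(7 - 3 \sqrt{6}\right)} = \sqrt{41234 + \left(49 - 21 \sqrt{6}\right)} = \sqrt{41283 - 21 \sqrt{6}}$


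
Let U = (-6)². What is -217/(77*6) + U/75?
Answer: 17/1650 ≈ 0.010303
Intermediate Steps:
U = 36
-217/(77*6) + U/75 = -217/(77*6) + 36/75 = -217/462 + 36*(1/75) = -217*1/462 + 12/25 = -31/66 + 12/25 = 17/1650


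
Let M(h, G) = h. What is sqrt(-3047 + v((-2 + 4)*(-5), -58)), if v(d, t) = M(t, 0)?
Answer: 3*I*sqrt(345) ≈ 55.723*I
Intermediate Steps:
v(d, t) = t
sqrt(-3047 + v((-2 + 4)*(-5), -58)) = sqrt(-3047 - 58) = sqrt(-3105) = 3*I*sqrt(345)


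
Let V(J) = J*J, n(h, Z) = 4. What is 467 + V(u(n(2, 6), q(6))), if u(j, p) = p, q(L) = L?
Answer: 503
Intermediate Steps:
V(J) = J²
467 + V(u(n(2, 6), q(6))) = 467 + 6² = 467 + 36 = 503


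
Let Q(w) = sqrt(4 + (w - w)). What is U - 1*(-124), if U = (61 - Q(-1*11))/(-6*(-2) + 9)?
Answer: 2663/21 ≈ 126.81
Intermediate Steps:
Q(w) = 2 (Q(w) = sqrt(4 + 0) = sqrt(4) = 2)
U = 59/21 (U = (61 - 1*2)/(-6*(-2) + 9) = (61 - 2)/(12 + 9) = 59/21 ≈ 2.8095)
U - 1*(-124) = 59/21 - 1*(-124) = 59/21 + 124 = 2663/21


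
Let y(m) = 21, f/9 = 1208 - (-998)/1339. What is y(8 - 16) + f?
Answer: 14594709/1339 ≈ 10900.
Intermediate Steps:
f = 14566590/1339 (f = 9*(1208 - (-998)/1339) = 9*(1208 - 1*(-998/1339)) = 9*(1208 + 998/1339) = 9*(1618510/1339) = 14566590/1339 ≈ 10879.)
y(8 - 16) + f = 21 + 14566590/1339 = 14594709/1339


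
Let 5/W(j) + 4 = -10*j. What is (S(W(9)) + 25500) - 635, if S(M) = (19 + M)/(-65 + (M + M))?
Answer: 152172019/6120 ≈ 24865.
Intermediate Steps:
W(j) = 5/(-4 - 10*j)
S(M) = (19 + M)/(-65 + 2*M)
(S(W(9)) + 25500) - 635 = ((19 - 5/(4 + 10*9))/(-65 + 2*(-5/(4 + 10*9))) + 25500) - 635 = ((19 - 5/(4 + 90))/(-65 + 2*(-5/(4 + 90))) + 25500) - 635 = ((19 - 5/94)/(-65 + 2*(-5/94)) + 25500) - 635 = ((1781/94)/(-65 - 5/47) + 25500) - 635 = ((1781/94)/(-3060/47) + 25500) - 635 = (-47/3060*1781/94 + 25500) - 635 = (-1781/6120 + 25500) - 635 = 156058219/6120 - 635 = 152172019/6120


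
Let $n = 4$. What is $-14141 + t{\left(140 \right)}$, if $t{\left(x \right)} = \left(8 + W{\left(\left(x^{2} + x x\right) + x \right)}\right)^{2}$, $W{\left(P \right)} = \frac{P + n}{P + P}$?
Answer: $- \frac{1360831063121}{96727225} \approx -14069.0$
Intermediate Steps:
$W{\left(P \right)} = \frac{4 + P}{2 P}$ ($W{\left(P \right)} = \frac{P + 4}{P + P} = \frac{4 + P}{2 P}$)
$t{\left(x \right)} = \left(8 + \frac{4 + x + 2 x^{2}}{2 \left(x + 2 x^{2}\right)}\right)^{2}$ ($t{\left(x \right)} = \left(8 + \frac{4 + \left(\left(x^{2} + x x\right) + x\right)}{2 \left(\left(x^{2} + x x\right) + x\right)}\right)^{2} = \left(8 + \frac{4 + \left(\left(x^{2} + x^{2}\right) + x\right)}{2 \left(\left(x^{2} + x^{2}\right) + x\right)}\right)^{2} = \left(8 + \frac{4 + \left(2 x^{2} + x\right)}{2 \left(2 x^{2} + x\right)}\right)^{2} = \left(8 + \frac{4 + \left(x + 2 x^{2}\right)}{2 \left(x + 2 x^{2}\right)}\right)^{2} = \left(8 + \frac{4 + x + 2 x^{2}}{2 \left(x + 2 x^{2}\right)}\right)^{2}$)
$-14141 + t{\left(140 \right)} = -14141 + \frac{\left(4 + 17 \cdot 140 \left(1 + 2 \cdot 140\right)\right)^{2}}{4 \cdot 19600 \left(1 + 2 \cdot 140\right)^{2}} = -14141 + \frac{1}{4} \cdot \frac{1}{19600} \frac{1}{\left(1 + 280\right)^{2}} \left(4 + 17 \cdot 140 \left(1 + 280\right)\right)^{2} = -14141 + \frac{1}{4} \cdot \frac{1}{19600} \cdot \frac{1}{78961} \left(4 + 17 \cdot 140 \cdot 281\right)^{2} = -14141 + \frac{1}{4} \cdot \frac{1}{19600} \cdot \frac{1}{78961} \left(4 + 668780\right)^{2} = -14141 + \frac{1}{4} \cdot \frac{1}{19600} \cdot \frac{1}{78961} \cdot 668784^{2} = -14141 + \frac{1}{4} \cdot \frac{1}{19600} \cdot \frac{1}{78961} \cdot 447272038656 = -14141 + \frac{6988625604}{96727225} = - \frac{1360831063121}{96727225}$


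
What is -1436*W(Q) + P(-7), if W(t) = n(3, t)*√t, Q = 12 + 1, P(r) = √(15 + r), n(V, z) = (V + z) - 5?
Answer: -15796*√13 + 2*√2 ≈ -56950.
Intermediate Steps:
n(V, z) = -5 + V + z
Q = 13
W(t) = √t*(-2 + t) (W(t) = (-5 + 3 + t)*√t = (-2 + t)*√t = √t*(-2 + t))
-1436*W(Q) + P(-7) = -1436*√13*(-2 + 13) + √(15 - 7) = -1436*√13*11 + √8 = -15796*√13 + 2*√2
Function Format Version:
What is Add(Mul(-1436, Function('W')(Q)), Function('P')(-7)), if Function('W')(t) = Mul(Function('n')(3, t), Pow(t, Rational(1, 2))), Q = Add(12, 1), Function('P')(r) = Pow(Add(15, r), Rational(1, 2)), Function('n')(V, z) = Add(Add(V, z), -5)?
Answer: Add(Mul(-15796, Pow(13, Rational(1, 2))), Mul(2, Pow(2, Rational(1, 2)))) ≈ -56950.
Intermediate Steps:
Function('n')(V, z) = Add(-5, V, z)
Q = 13
Function('W')(t) = Mul(Pow(t, Rational(1, 2)), Add(-2, t)) (Function('W')(t) = Mul(Add(-5, 3, t), Pow(t, Rational(1, 2))) = Mul(Add(-2, t), Pow(t, Rational(1, 2))) = Mul(Pow(t, Rational(1, 2)), Add(-2, t)))
Add(Mul(-1436, Function('W')(Q)), Function('P')(-7)) = Add(Mul(-1436, Mul(Pow(13, Rational(1, 2)), Add(-2, 13))), Pow(Add(15, -7), Rational(1, 2))) = Add(Mul(-1436, Mul(Pow(13, Rational(1, 2)), 11)), Pow(8, Rational(1, 2))) = Add(Mul(-1436, Mul(11, Pow(13, Rational(1, 2)))), Mul(2, Pow(2, Rational(1, 2)))) = Add(Mul(-15796, Pow(13, Rational(1, 2))), Mul(2, Pow(2, Rational(1, 2))))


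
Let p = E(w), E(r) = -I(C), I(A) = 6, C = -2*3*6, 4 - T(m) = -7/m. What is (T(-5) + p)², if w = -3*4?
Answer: 289/25 ≈ 11.560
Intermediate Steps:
T(m) = 4 + 7/m (T(m) = 4 - (-7)/m = 4 + 7/m)
C = -36 (C = -6*6 = -36)
w = -12
E(r) = -6 (E(r) = -1*6 = -6)
p = -6
(T(-5) + p)² = ((4 + 7/(-5)) - 6)² = ((4 + 7*(-⅕)) - 6)² = ((4 - 7/5) - 6)² = (13/5 - 6)² = (-17/5)² = 289/25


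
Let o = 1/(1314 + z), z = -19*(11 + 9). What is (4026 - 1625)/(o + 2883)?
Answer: 2242534/2692723 ≈ 0.83281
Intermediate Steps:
z = -380 (z = -19*20 = -380)
o = 1/934 (o = 1/(1314 - 380) = 1/934 ≈ 0.0010707)
(4026 - 1625)/(o + 2883) = (4026 - 1625)/(1/934 + 2883) = 2401/(2692723/934) = 2401*(934/2692723) = 2242534/2692723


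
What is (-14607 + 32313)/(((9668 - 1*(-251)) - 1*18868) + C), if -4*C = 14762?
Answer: -35412/25279 ≈ -1.4008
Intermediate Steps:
C = -7381/2 (C = -¼*14762 = -7381/2 ≈ -3690.5)
(-14607 + 32313)/(((9668 - 1*(-251)) - 1*18868) + C) = (-14607 + 32313)/(((9668 - 1*(-251)) - 1*18868) - 7381/2) = 17706/(((9668 + 251) - 18868) - 7381/2) = 17706/((9919 - 18868) - 7381/2) = 17706/(-8949 - 7381/2) = 17706/(-25279/2) = 17706*(-2/25279) = -35412/25279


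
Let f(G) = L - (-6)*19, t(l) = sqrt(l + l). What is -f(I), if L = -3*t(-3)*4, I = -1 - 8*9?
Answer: -114 + 12*I*sqrt(6) ≈ -114.0 + 29.394*I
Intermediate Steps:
I = -73 (I = -1 - 72 = -73)
t(l) = sqrt(2)*sqrt(l) (t(l) = sqrt(2*l) = sqrt(2)*sqrt(l))
L = -12*I*sqrt(6) (L = -3*sqrt(2)*sqrt(-3)*4 = -3*sqrt(2)*I*sqrt(3)*4 = -3*I*sqrt(6)*4 = -12*I*sqrt(6) ≈ -29.394*I)
f(G) = 114 - 12*I*sqrt(6) (f(G) = -12*I*sqrt(6) - (-6)*19 = -12*I*sqrt(6) - 1*(-114) = -12*I*sqrt(6) + 114 = 114 - 12*I*sqrt(6))
-f(I) = -(114 - 12*I*sqrt(6)) = -114 + 12*I*sqrt(6)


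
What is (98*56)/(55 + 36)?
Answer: 784/13 ≈ 60.308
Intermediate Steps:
(98*56)/(55 + 36) = 5488/91 = 5488*(1/91) = 784/13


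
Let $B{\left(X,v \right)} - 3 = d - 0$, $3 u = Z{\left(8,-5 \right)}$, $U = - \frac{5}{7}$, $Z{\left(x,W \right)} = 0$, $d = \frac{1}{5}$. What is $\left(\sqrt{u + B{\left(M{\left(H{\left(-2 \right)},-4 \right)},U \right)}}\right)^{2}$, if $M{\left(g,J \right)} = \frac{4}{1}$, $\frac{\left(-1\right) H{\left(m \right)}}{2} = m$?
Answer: $\frac{16}{5} \approx 3.2$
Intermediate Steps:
$H{\left(m \right)} = - 2 m$
$M{\left(g,J \right)} = 4$ ($M{\left(g,J \right)} = 4 \cdot 1 = 4$)
$d = \frac{1}{5} \approx 0.2$
$U = - \frac{5}{7}$ ($U = \left(-5\right) \frac{1}{7} = - \frac{5}{7} \approx -0.71429$)
$u = 0$ ($u = \frac{1}{3} \cdot 0 = 0$)
$B{\left(X,v \right)} = \frac{16}{5}$ ($B{\left(X,v \right)} = 3 + \left(\frac{1}{5} - 0\right) = 3 + \left(\frac{1}{5} + 0\right) = 3 + \frac{1}{5} = \frac{16}{5}$)
$\left(\sqrt{u + B{\left(M{\left(H{\left(-2 \right)},-4 \right)},U \right)}}\right)^{2} = \left(\sqrt{0 + \frac{16}{5}}\right)^{2} = \left(\sqrt{\frac{16}{5}}\right)^{2} = \left(\frac{4 \sqrt{5}}{5}\right)^{2} = \frac{16}{5}$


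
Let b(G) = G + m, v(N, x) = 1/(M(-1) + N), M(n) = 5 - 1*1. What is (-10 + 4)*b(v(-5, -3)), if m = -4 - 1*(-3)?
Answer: 12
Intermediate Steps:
M(n) = 4 (M(n) = 5 - 1 = 4)
m = -1 (m = -4 + 3 = -1)
v(N, x) = 1/(4 + N)
b(G) = -1 + G (b(G) = G - 1 = -1 + G)
(-10 + 4)*b(v(-5, -3)) = (-10 + 4)*(-1 + 1/(4 - 5)) = -6*(-1 + 1/(-1)) = -6*(-1 - 1) = -6*(-2) = 12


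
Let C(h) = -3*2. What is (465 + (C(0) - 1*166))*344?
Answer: 100792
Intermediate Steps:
C(h) = -6
(465 + (C(0) - 1*166))*344 = (465 + (-6 - 1*166))*344 = (465 + (-6 - 166))*344 = (465 - 172)*344 = 293*344 = 100792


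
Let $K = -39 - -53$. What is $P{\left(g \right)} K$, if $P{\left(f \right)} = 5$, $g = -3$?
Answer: $70$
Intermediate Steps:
$K = 14$ ($K = -39 + 53 = 14$)
$P{\left(g \right)} K = 5 \cdot 14 = 70$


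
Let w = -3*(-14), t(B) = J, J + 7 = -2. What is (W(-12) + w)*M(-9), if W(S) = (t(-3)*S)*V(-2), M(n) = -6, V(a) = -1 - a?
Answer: -900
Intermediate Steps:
J = -9 (J = -7 - 2 = -9)
t(B) = -9
w = 42
W(S) = -9*S (W(S) = (-9*S)*(-1 - 1*(-2)) = (-9*S)*(-1 + 2) = -9*S*1 = -9*S)
(W(-12) + w)*M(-9) = (-9*(-12) + 42)*(-6) = (108 + 42)*(-6) = 150*(-6) = -900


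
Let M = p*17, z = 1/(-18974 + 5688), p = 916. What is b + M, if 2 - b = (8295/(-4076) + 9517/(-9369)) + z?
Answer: 3951635763643151/253683176292 ≈ 15577.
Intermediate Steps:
z = -1/13286 (z = 1/(-13286) = -1/13286 ≈ -7.5267e-5)
b = 1281342424127/253683176292 (b = 2 - ((8295/(-4076) + 9517/(-9369)) - 1/13286) = 2 - ((8295*(-1/4076) + 9517*(-1/9369)) - 1/13286) = 2 - ((-8295/4076 - 9517/9369) - 1/13286) = 2 - (-116507147/38188044 - 1/13286) = 2 - 1*(-773976071543/253683176292) = 2 + 773976071543/253683176292 = 1281342424127/253683176292 ≈ 5.0510)
M = 15572 (M = 916*17 = 15572)
b + M = 1281342424127/253683176292 + 15572 = 3951635763643151/253683176292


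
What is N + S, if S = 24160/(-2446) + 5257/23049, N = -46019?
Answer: -1297498234222/28188927 ≈ -46029.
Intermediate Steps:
S = -272002609/28188927 (S = 24160*(-1/2446) + 5257*(1/23049) = -12080/1223 + 5257/23049 = -272002609/28188927 ≈ -9.6493)
N + S = -46019 - 272002609/28188927 = -1297498234222/28188927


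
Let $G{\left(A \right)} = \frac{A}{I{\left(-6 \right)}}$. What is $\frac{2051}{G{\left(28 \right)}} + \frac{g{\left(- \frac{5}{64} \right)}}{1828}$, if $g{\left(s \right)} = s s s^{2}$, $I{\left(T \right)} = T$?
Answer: $- \frac{13478915997071}{30668750848} \approx -439.5$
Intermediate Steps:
$G{\left(A \right)} = - \frac{A}{6}$ ($G{\left(A \right)} = \frac{A}{-6} = A \left(- \frac{1}{6}\right) = - \frac{A}{6}$)
$g{\left(s \right)} = s^{4}$ ($g{\left(s \right)} = s^{2} s^{2} = s^{4}$)
$\frac{2051}{G{\left(28 \right)}} + \frac{g{\left(- \frac{5}{64} \right)}}{1828} = \frac{2051}{\left(- \frac{1}{6}\right) 28} + \frac{\left(- \frac{5}{64}\right)^{4}}{1828} = \frac{2051}{- \frac{14}{3}} + \left(\left(-5\right) \frac{1}{64}\right)^{4} \cdot \frac{1}{1828} = 2051 \left(- \frac{3}{14}\right) + \left(- \frac{5}{64}\right)^{4} \cdot \frac{1}{1828} = - \frac{879}{2} + \frac{625}{16777216} \cdot \frac{1}{1828} = - \frac{879}{2} + \frac{625}{30668750848} = - \frac{13478915997071}{30668750848}$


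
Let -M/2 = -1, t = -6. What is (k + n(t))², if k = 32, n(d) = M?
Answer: 1156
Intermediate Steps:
M = 2 (M = -2*(-1) = 2)
n(d) = 2
(k + n(t))² = (32 + 2)² = 34² = 1156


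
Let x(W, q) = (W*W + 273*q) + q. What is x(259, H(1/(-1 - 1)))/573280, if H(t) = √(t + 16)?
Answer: 67081/573280 + 137*√62/573280 ≈ 0.11889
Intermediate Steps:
H(t) = √(16 + t)
x(W, q) = W² + 274*q (x(W, q) = (W² + 273*q) + q = W² + 274*q)
x(259, H(1/(-1 - 1)))/573280 = (259² + 274*√(16 + 1/(-1 - 1)))/573280 = (67081 + 274*√(16 + 1/(-2)))*(1/573280) = (67081 + 274*√(16 - ½))*(1/573280) = (67081 + 274*√(31/2))*(1/573280) = (67081 + 274*(√62/2))*(1/573280) = (67081 + 137*√62)*(1/573280) = 67081/573280 + 137*√62/573280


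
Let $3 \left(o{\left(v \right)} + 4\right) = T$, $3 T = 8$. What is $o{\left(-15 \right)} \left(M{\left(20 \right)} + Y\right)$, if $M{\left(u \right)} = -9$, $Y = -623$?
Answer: $\frac{17696}{9} \approx 1966.2$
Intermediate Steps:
$T = \frac{8}{3}$ ($T = \frac{1}{3} \cdot 8 = \frac{8}{3} \approx 2.6667$)
$o{\left(v \right)} = - \frac{28}{9}$ ($o{\left(v \right)} = -4 + \frac{1}{3} \cdot \frac{8}{3} = -4 + \frac{8}{9} = - \frac{28}{9}$)
$o{\left(-15 \right)} \left(M{\left(20 \right)} + Y\right) = - \frac{28 \left(-9 - 623\right)}{9} = \left(- \frac{28}{9}\right) \left(-632\right) = \frac{17696}{9}$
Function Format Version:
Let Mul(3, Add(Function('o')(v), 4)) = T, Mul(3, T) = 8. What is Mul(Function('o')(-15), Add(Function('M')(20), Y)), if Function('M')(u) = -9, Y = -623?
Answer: Rational(17696, 9) ≈ 1966.2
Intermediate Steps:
T = Rational(8, 3) (T = Mul(Rational(1, 3), 8) = Rational(8, 3) ≈ 2.6667)
Function('o')(v) = Rational(-28, 9) (Function('o')(v) = Add(-4, Mul(Rational(1, 3), Rational(8, 3))) = Add(-4, Rational(8, 9)) = Rational(-28, 9))
Mul(Function('o')(-15), Add(Function('M')(20), Y)) = Mul(Rational(-28, 9), Add(-9, -623)) = Mul(Rational(-28, 9), -632) = Rational(17696, 9)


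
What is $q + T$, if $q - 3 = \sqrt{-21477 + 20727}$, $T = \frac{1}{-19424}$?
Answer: $\frac{58271}{19424} + 5 i \sqrt{30} \approx 3.0 + 27.386 i$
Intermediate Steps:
$T = - \frac{1}{19424} \approx -5.1483 \cdot 10^{-5}$
$q = 3 + 5 i \sqrt{30}$ ($q = 3 + \sqrt{-21477 + 20727} = 3 + \sqrt{-750} = 3 + 5 i \sqrt{30} \approx 3.0 + 27.386 i$)
$q + T = \left(3 + 5 i \sqrt{30}\right) - \frac{1}{19424} = \frac{58271}{19424} + 5 i \sqrt{30}$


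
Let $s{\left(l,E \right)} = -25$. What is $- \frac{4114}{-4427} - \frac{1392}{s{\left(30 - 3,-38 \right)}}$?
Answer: $\frac{6265234}{110675} \approx 56.609$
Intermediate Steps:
$- \frac{4114}{-4427} - \frac{1392}{s{\left(30 - 3,-38 \right)}} = - \frac{4114}{-4427} - \frac{1392}{-25} = \left(-4114\right) \left(- \frac{1}{4427}\right) - - \frac{1392}{25} = \frac{4114}{4427} + \frac{1392}{25} = \frac{6265234}{110675}$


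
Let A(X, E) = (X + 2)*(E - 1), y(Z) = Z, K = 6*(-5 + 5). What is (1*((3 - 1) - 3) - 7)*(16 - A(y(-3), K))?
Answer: -120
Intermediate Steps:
K = 0 (K = 6*0 = 0)
A(X, E) = (-1 + E)*(2 + X) (A(X, E) = (2 + X)*(-1 + E) = (-1 + E)*(2 + X))
(1*((3 - 1) - 3) - 7)*(16 - A(y(-3), K)) = (1*((3 - 1) - 3) - 7)*(16 - (-2 - 1*(-3) + 2*0 + 0*(-3))) = (1*(2 - 3) - 7)*(16 - (-2 + 3 + 0 + 0)) = (1*(-1) - 7)*(16 - 1*1) = (-1 - 7)*(16 - 1) = -8*15 = -120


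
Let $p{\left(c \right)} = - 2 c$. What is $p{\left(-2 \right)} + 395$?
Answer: $399$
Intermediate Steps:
$p{\left(-2 \right)} + 395 = \left(-2\right) \left(-2\right) + 395 = 4 + 395 = 399$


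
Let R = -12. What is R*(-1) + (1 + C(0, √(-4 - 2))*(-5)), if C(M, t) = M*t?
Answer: 13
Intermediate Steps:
R*(-1) + (1 + C(0, √(-4 - 2))*(-5)) = -12*(-1) + (1 + (0*√(-4 - 2))*(-5)) = 12 + (1 + (0*√(-6))*(-5)) = 12 + (1 + (0*(I*√6))*(-5)) = 12 + (1 + 0*(-5)) = 12 + (1 + 0) = 12 + 1 = 13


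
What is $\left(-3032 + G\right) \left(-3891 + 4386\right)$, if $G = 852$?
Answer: $-1079100$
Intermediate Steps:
$\left(-3032 + G\right) \left(-3891 + 4386\right) = \left(-3032 + 852\right) \left(-3891 + 4386\right) = \left(-2180\right) 495 = -1079100$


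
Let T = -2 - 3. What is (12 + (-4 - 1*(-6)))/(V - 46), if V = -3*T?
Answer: -14/31 ≈ -0.45161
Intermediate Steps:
T = -5
V = 15 (V = -3*(-5) = 15)
(12 + (-4 - 1*(-6)))/(V - 46) = (12 + (-4 - 1*(-6)))/(15 - 46) = (12 + (-4 + 6))/(-31) = (12 + 2)*(-1/31) = 14*(-1/31) = -14/31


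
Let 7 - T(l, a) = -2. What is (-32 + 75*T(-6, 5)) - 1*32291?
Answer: -31648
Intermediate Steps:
T(l, a) = 9 (T(l, a) = 7 - 1*(-2) = 7 + 2 = 9)
(-32 + 75*T(-6, 5)) - 1*32291 = (-32 + 75*9) - 1*32291 = (-32 + 675) - 32291 = 643 - 32291 = -31648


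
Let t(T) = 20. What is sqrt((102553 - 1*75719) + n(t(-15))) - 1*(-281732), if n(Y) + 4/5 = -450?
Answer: 281732 + 2*sqrt(164895)/5 ≈ 2.8189e+5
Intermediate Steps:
n(Y) = -2254/5 (n(Y) = -4/5 - 450 = -2254/5)
sqrt((102553 - 1*75719) + n(t(-15))) - 1*(-281732) = sqrt((102553 - 1*75719) - 2254/5) - 1*(-281732) = sqrt((102553 - 75719) - 2254/5) + 281732 = sqrt(26834 - 2254/5) + 281732 = sqrt(131916/5) + 281732 = 2*sqrt(164895)/5 + 281732 = 281732 + 2*sqrt(164895)/5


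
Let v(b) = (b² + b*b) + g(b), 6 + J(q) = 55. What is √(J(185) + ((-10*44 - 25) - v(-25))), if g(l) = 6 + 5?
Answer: I*√1677 ≈ 40.951*I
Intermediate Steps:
J(q) = 49 (J(q) = -6 + 55 = 49)
g(l) = 11
v(b) = 11 + 2*b² (v(b) = (b² + b*b) + 11 = (b² + b²) + 11 = 2*b² + 11 = 11 + 2*b²)
√(J(185) + ((-10*44 - 25) - v(-25))) = √(49 + ((-10*44 - 25) - (11 + 2*(-25)²))) = √(49 + ((-440 - 25) - (11 + 2*625))) = √(49 + (-465 - (11 + 1250))) = √(49 + (-465 - 1*1261)) = √(49 + (-465 - 1261)) = √(49 - 1726) = √(-1677) = I*√1677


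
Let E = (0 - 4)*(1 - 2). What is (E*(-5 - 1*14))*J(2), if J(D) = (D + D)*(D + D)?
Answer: -1216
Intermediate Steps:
J(D) = 4*D² (J(D) = (2*D)*(2*D) = 4*D²)
E = 4 (E = -4*(-1) = 4)
(E*(-5 - 1*14))*J(2) = (4*(-5 - 1*14))*(4*2²) = (4*(-5 - 14))*(4*4) = (4*(-19))*16 = -76*16 = -1216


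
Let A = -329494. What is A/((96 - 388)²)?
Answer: -164747/42632 ≈ -3.8644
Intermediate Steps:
A/((96 - 388)²) = -329494/(96 - 388)² = -329494/((-292)²) = -329494/85264 = -329494*1/85264 = -164747/42632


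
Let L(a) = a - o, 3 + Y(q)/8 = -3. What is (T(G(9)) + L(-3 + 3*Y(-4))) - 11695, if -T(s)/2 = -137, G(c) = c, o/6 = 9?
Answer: -11622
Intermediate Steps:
o = 54 (o = 6*9 = 54)
Y(q) = -48 (Y(q) = -24 + 8*(-3) = -24 - 24 = -48)
L(a) = -54 + a (L(a) = a - 1*54 = a - 54 = -54 + a)
T(s) = 274 (T(s) = -2*(-137) = 274)
(T(G(9)) + L(-3 + 3*Y(-4))) - 11695 = (274 + (-54 + (-3 + 3*(-48)))) - 11695 = (274 + (-54 + (-3 - 144))) - 11695 = (274 + (-54 - 147)) - 11695 = (274 - 201) - 11695 = 73 - 11695 = -11622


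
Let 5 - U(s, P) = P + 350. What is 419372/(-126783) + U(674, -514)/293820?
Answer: -41066151571/12417127020 ≈ -3.3072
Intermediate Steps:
U(s, P) = -345 - P (U(s, P) = 5 - (P + 350) = 5 - (350 + P) = 5 + (-350 - P) = -345 - P)
419372/(-126783) + U(674, -514)/293820 = 419372/(-126783) + (-345 - 1*(-514))/293820 = 419372*(-1/126783) + (-345 + 514)*(1/293820) = -419372/126783 + 169*(1/293820) = -419372/126783 + 169/293820 = -41066151571/12417127020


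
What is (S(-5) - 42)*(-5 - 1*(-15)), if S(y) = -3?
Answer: -450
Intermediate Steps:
(S(-5) - 42)*(-5 - 1*(-15)) = (-3 - 42)*(-5 - 1*(-15)) = -45*(-5 + 15) = -45*10 = -450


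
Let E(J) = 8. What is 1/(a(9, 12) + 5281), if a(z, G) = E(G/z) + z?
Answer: 1/5298 ≈ 0.00018875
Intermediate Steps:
a(z, G) = 8 + z
1/(a(9, 12) + 5281) = 1/((8 + 9) + 5281) = 1/(17 + 5281) = 1/5298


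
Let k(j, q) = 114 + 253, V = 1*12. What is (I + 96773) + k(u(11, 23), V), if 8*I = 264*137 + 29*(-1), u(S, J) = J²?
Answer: 813259/8 ≈ 1.0166e+5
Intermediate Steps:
V = 12
k(j, q) = 367
I = 36139/8 (I = (264*137 + 29*(-1))/8 = (36168 - 29)/8 = (⅛)*36139 = 36139/8 ≈ 4517.4)
(I + 96773) + k(u(11, 23), V) = (36139/8 + 96773) + 367 = 810323/8 + 367 = 813259/8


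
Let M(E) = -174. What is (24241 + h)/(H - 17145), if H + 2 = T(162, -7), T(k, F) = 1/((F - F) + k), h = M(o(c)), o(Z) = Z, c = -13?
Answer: -3898854/2777813 ≈ -1.4036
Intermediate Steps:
h = -174
T(k, F) = 1/k (T(k, F) = 1/(0 + k) = 1/k)
H = -323/162 (H = -2 + 1/162 = -323/162 ≈ -1.9938)
(24241 + h)/(H - 17145) = (24241 - 174)/(-323/162 - 17145) = 24067/(-2777813/162) = 24067*(-162/2777813) = -3898854/2777813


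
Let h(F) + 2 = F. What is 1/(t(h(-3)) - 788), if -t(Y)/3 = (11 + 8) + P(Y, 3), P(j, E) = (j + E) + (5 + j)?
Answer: -1/839 ≈ -0.0011919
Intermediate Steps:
h(F) = -2 + F
P(j, E) = 5 + E + 2*j (P(j, E) = (E + j) + (5 + j) = 5 + E + 2*j)
t(Y) = -81 - 6*Y (t(Y) = -3*((11 + 8) + (5 + 3 + 2*Y)) = -3*(19 + (8 + 2*Y)) = -3*(27 + 2*Y) = -81 - 6*Y)
1/(t(h(-3)) - 788) = 1/((-81 - 6*(-2 - 3)) - 788) = 1/((-81 - 6*(-5)) - 788) = 1/((-81 + 30) - 788) = 1/(-51 - 788) = 1/(-839) = -1/839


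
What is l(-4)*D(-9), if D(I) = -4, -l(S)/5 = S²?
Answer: 320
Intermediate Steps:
l(S) = -5*S²
l(-4)*D(-9) = -5*(-4)²*(-4) = -5*16*(-4) = -80*(-4) = 320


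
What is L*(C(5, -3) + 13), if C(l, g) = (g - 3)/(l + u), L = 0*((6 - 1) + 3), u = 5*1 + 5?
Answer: 0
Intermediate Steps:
u = 10 (u = 5 + 5 = 10)
L = 0 (L = 0*(5 + 3) = 0*8 = 0)
C(l, g) = (-3 + g)/(10 + l) (C(l, g) = (g - 3)/(l + 10) = (-3 + g)/(10 + l))
L*(C(5, -3) + 13) = 0*((-3 - 3)/(10 + 5) + 13) = 0*(-6/15 + 13) = 0*((1/15)*(-6) + 13) = 0*(-⅖ + 13) = 0*(63/5) = 0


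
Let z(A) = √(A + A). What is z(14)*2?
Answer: 4*√7 ≈ 10.583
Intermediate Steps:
z(A) = √2*√A (z(A) = √(2*A) = √2*√A)
z(14)*2 = (√2*√14)*2 = (2*√7)*2 = 4*√7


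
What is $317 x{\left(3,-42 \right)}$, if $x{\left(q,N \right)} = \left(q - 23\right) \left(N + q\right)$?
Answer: $247260$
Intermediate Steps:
$x{\left(q,N \right)} = \left(-23 + q\right) \left(N + q\right)$
$317 x{\left(3,-42 \right)} = 317 \left(3^{2} - -966 - 69 - 126\right) = 317 \left(9 + 966 - 69 - 126\right) = 317 \cdot 780 = 247260$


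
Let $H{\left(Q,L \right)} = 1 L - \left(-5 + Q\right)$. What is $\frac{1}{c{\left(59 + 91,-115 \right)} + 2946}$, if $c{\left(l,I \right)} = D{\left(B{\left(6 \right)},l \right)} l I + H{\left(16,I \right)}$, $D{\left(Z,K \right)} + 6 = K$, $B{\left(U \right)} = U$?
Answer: $- \frac{1}{2481180} \approx -4.0303 \cdot 10^{-7}$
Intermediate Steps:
$H{\left(Q,L \right)} = 5 + L - Q$ ($H{\left(Q,L \right)} = L - \left(-5 + Q\right) = 5 + L - Q$)
$D{\left(Z,K \right)} = -6 + K$
$c{\left(l,I \right)} = -11 + I + I l \left(-6 + l\right)$ ($c{\left(l,I \right)} = \left(-6 + l\right) l I + \left(5 + I - 16\right) = l \left(-6 + l\right) I + \left(5 + I - 16\right) = I l \left(-6 + l\right) + \left(-11 + I\right) = -11 + I + I l \left(-6 + l\right)$)
$\frac{1}{c{\left(59 + 91,-115 \right)} + 2946} = \frac{1}{\left(-11 - 115 - 115 \left(59 + 91\right) \left(-6 + \left(59 + 91\right)\right)\right) + 2946} = \frac{1}{\left(-11 - 115 - 17250 \left(-6 + 150\right)\right) + 2946} = \frac{1}{\left(-11 - 115 - 17250 \cdot 144\right) + 2946} = \frac{1}{\left(-11 - 115 - 2484000\right) + 2946} = \frac{1}{-2484126 + 2946} = \frac{1}{-2481180} = - \frac{1}{2481180}$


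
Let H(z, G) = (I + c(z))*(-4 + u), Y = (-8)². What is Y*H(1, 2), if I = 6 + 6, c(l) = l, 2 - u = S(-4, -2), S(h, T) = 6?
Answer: -6656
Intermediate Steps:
u = -4 (u = 2 - 1*6 = 2 - 6 = -4)
Y = 64
I = 12
H(z, G) = -96 - 8*z (H(z, G) = (12 + z)*(-4 - 4) = (12 + z)*(-8) = -96 - 8*z)
Y*H(1, 2) = 64*(-96 - 8*1) = 64*(-96 - 8) = 64*(-104) = -6656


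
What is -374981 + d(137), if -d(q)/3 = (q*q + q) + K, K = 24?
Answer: -431771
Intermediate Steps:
d(q) = -72 - 3*q - 3*q² (d(q) = -3*((q*q + q) + 24) = -3*((q² + q) + 24) = -3*((q + q²) + 24) = -3*(24 + q + q²) = -72 - 3*q - 3*q²)
-374981 + d(137) = -374981 + (-72 - 3*137 - 3*137²) = -374981 + (-72 - 411 - 3*18769) = -374981 + (-72 - 411 - 56307) = -374981 - 56790 = -431771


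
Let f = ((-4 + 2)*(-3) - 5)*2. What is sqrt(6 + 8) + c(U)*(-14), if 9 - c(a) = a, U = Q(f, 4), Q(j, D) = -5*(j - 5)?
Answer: 84 + sqrt(14) ≈ 87.742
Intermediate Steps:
f = 2 (f = (-2*(-3) - 5)*2 = (6 - 5)*2 = 1*2 = 2)
Q(j, D) = 25 - 5*j (Q(j, D) = -5*(-5 + j) = 25 - 5*j)
U = 15 (U = 25 - 5*2 = 25 - 10 = 15)
c(a) = 9 - a
sqrt(6 + 8) + c(U)*(-14) = sqrt(6 + 8) + (9 - 1*15)*(-14) = sqrt(14) + (9 - 15)*(-14) = sqrt(14) - 6*(-14) = sqrt(14) + 84 = 84 + sqrt(14)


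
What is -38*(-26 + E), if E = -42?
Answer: 2584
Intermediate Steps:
-38*(-26 + E) = -38*(-26 - 42) = -38*(-68) = 2584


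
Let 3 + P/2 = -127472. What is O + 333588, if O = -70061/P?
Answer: 85048330661/254950 ≈ 3.3359e+5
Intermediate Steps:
P = -254950 (P = -6 + 2*(-127472) = -6 - 254944 = -254950)
O = 70061/254950 (O = -70061/(-254950) = -70061*(-1/254950) = 70061/254950 ≈ 0.27480)
O + 333588 = 70061/254950 + 333588 = 85048330661/254950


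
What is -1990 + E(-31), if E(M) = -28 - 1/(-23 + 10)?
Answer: -26233/13 ≈ -2017.9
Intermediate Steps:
E(M) = -363/13 (E(M) = -28 - 1/(-13) = -28 - 1*(-1/13) = -28 + 1/13 = -363/13)
-1990 + E(-31) = -1990 - 363/13 = -26233/13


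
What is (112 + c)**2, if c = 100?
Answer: 44944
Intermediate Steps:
(112 + c)**2 = (112 + 100)**2 = 212**2 = 44944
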